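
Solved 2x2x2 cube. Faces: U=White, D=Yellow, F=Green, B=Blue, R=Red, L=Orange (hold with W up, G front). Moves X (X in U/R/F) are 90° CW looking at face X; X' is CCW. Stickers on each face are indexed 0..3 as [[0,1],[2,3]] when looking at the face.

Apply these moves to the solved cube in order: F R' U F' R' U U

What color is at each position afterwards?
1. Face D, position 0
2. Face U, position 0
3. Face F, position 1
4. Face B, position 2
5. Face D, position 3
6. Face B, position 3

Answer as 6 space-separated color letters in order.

After move 1 (F): F=GGGG U=WWOO R=WRWR D=RRYY L=OYOY
After move 2 (R'): R=RRWW U=WBOB F=GWGO D=RGYG B=YBRB
After move 3 (U): U=OWBB F=RRGO R=YBWW B=OYRB L=GWOY
After move 4 (F'): F=RORG U=OWYW R=GBRW D=WYYG L=GBOB
After move 5 (R'): R=BWGR U=ORYO F=RWRW D=WOYG B=GYYB
After move 6 (U): U=YOOR F=BWRW R=GYGR B=GBYB L=RWOB
After move 7 (U): U=OYRO F=GYRW R=GBGR B=RWYB L=BWOB
Query 1: D[0] = W
Query 2: U[0] = O
Query 3: F[1] = Y
Query 4: B[2] = Y
Query 5: D[3] = G
Query 6: B[3] = B

Answer: W O Y Y G B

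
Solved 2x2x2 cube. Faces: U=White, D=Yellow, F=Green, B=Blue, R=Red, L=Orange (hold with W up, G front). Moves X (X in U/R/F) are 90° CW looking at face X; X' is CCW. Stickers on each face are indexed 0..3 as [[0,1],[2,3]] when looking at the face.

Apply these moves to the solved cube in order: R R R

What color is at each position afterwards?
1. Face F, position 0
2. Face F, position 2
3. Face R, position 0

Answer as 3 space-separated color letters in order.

Answer: G G R

Derivation:
After move 1 (R): R=RRRR U=WGWG F=GYGY D=YBYB B=WBWB
After move 2 (R): R=RRRR U=WYWY F=GBGB D=YWYW B=GBGB
After move 3 (R): R=RRRR U=WBWB F=GWGW D=YGYG B=YBYB
Query 1: F[0] = G
Query 2: F[2] = G
Query 3: R[0] = R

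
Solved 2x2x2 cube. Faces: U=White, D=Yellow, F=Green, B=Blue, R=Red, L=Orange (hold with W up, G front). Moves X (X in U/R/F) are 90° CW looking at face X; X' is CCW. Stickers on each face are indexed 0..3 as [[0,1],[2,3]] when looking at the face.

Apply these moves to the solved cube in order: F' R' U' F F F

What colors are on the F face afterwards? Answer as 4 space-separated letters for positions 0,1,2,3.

Answer: W R O G

Derivation:
After move 1 (F'): F=GGGG U=WWRR R=YRYR D=OOYY L=OWOW
After move 2 (R'): R=RRYY U=WBRB F=GWGR D=OGYG B=YBOB
After move 3 (U'): U=BBWR F=OWGR R=GWYY B=RROB L=YBOW
After move 4 (F): F=GORW U=BBWB R=WWRY D=YGYG L=YOOG
After move 5 (F): F=RGWO U=BBGO R=WWBY D=RWYG L=YYOG
After move 6 (F): F=WROG U=BBGY R=GWOY D=BWYG L=YROW
Query: F face = WROG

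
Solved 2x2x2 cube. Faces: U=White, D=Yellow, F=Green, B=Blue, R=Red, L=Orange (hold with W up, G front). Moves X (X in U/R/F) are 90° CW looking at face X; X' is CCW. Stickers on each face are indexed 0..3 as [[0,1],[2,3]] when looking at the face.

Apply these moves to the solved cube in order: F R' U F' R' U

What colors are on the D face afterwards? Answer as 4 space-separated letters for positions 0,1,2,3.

Answer: W O Y G

Derivation:
After move 1 (F): F=GGGG U=WWOO R=WRWR D=RRYY L=OYOY
After move 2 (R'): R=RRWW U=WBOB F=GWGO D=RGYG B=YBRB
After move 3 (U): U=OWBB F=RRGO R=YBWW B=OYRB L=GWOY
After move 4 (F'): F=RORG U=OWYW R=GBRW D=WYYG L=GBOB
After move 5 (R'): R=BWGR U=ORYO F=RWRW D=WOYG B=GYYB
After move 6 (U): U=YOOR F=BWRW R=GYGR B=GBYB L=RWOB
Query: D face = WOYG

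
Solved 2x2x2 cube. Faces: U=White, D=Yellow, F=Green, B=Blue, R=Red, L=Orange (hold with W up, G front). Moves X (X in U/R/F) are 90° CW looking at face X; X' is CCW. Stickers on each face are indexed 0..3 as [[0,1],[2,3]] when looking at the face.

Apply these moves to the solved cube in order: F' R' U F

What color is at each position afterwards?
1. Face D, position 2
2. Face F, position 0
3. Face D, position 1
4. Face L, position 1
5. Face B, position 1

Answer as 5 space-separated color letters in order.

Answer: Y G Y O W

Derivation:
After move 1 (F'): F=GGGG U=WWRR R=YRYR D=OOYY L=OWOW
After move 2 (R'): R=RRYY U=WBRB F=GWGR D=OGYG B=YBOB
After move 3 (U): U=RWBB F=RRGR R=YBYY B=OWOB L=GWOW
After move 4 (F): F=GRRR U=RWWW R=BBBY D=YYYG L=GOOG
Query 1: D[2] = Y
Query 2: F[0] = G
Query 3: D[1] = Y
Query 4: L[1] = O
Query 5: B[1] = W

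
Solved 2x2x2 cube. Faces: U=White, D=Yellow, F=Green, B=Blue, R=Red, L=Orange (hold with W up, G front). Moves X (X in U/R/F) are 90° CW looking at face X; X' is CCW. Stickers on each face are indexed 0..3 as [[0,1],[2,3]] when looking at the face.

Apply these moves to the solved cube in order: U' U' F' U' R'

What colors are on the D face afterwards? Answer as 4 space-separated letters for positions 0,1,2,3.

Answer: R W Y G

Derivation:
After move 1 (U'): U=WWWW F=OOGG R=GGRR B=RRBB L=BBOO
After move 2 (U'): U=WWWW F=BBGG R=OORR B=GGBB L=RROO
After move 3 (F'): F=BGBG U=WWOR R=YOYR D=ROYY L=RWOW
After move 4 (U'): U=WRWO F=RWBG R=BGYR B=YOBB L=GGOW
After move 5 (R'): R=GRBY U=WBWY F=RRBO D=RWYG B=YOOB
Query: D face = RWYG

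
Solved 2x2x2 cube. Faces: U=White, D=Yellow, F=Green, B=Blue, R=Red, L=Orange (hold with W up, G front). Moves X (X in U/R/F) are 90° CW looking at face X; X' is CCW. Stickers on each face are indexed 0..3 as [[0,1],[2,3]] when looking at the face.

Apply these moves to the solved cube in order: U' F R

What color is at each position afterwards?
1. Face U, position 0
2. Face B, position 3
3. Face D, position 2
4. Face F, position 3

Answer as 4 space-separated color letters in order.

Answer: W B Y Y

Derivation:
After move 1 (U'): U=WWWW F=OOGG R=GGRR B=RRBB L=BBOO
After move 2 (F): F=GOGO U=WWOB R=WGWR D=RGYY L=BYOY
After move 3 (R): R=WWRG U=WOOO F=GGGY D=RBYR B=BRWB
Query 1: U[0] = W
Query 2: B[3] = B
Query 3: D[2] = Y
Query 4: F[3] = Y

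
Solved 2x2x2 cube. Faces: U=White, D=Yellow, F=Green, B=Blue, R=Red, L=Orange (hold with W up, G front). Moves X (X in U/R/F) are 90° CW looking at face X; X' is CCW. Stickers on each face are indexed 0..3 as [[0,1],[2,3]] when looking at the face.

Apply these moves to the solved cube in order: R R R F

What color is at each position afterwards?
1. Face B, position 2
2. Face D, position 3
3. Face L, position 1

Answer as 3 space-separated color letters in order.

Answer: Y G Y

Derivation:
After move 1 (R): R=RRRR U=WGWG F=GYGY D=YBYB B=WBWB
After move 2 (R): R=RRRR U=WYWY F=GBGB D=YWYW B=GBGB
After move 3 (R): R=RRRR U=WBWB F=GWGW D=YGYG B=YBYB
After move 4 (F): F=GGWW U=WBOO R=WRBR D=RRYG L=OYOG
Query 1: B[2] = Y
Query 2: D[3] = G
Query 3: L[1] = Y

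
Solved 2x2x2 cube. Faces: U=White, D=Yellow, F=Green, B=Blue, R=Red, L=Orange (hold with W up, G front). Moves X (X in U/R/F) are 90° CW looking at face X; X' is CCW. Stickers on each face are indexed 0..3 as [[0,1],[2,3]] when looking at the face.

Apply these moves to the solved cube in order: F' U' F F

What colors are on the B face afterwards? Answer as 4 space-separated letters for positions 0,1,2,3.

After move 1 (F'): F=GGGG U=WWRR R=YRYR D=OOYY L=OWOW
After move 2 (U'): U=WRWR F=OWGG R=GGYR B=YRBB L=BBOW
After move 3 (F): F=GOGW U=WRWB R=WGRR D=YGYY L=BOOO
After move 4 (F): F=GGWO U=WROO R=WGBR D=RWYY L=BYOG
Query: B face = YRBB

Answer: Y R B B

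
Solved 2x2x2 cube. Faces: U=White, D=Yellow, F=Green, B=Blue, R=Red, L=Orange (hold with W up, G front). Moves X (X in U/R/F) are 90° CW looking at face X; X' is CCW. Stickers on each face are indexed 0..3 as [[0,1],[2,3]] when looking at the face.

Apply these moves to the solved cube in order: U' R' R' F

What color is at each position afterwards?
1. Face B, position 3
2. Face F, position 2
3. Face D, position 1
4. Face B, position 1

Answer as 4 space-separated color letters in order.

After move 1 (U'): U=WWWW F=OOGG R=GGRR B=RRBB L=BBOO
After move 2 (R'): R=GRGR U=WBWR F=OWGW D=YOYG B=YRYB
After move 3 (R'): R=RRGG U=WYWY F=OBGR D=YWYW B=GROB
After move 4 (F): F=GORB U=WYOB R=WRYG D=GRYW L=BYOW
Query 1: B[3] = B
Query 2: F[2] = R
Query 3: D[1] = R
Query 4: B[1] = R

Answer: B R R R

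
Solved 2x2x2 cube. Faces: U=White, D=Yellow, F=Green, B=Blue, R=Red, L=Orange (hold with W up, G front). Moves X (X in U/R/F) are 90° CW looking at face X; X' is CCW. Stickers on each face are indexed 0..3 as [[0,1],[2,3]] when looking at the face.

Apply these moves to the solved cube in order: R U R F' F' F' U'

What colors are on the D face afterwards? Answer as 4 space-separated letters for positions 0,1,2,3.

Answer: R R Y O

Derivation:
After move 1 (R): R=RRRR U=WGWG F=GYGY D=YBYB B=WBWB
After move 2 (U): U=WWGG F=RRGY R=WBRR B=OOWB L=GYOO
After move 3 (R): R=RWRB U=WRGY F=RBGB D=YWYO B=GOWB
After move 4 (F'): F=BBRG U=WRRR R=WWYB D=YOYO L=GYOG
After move 5 (F'): F=BGBR U=WRWY R=OWYB D=YGYO L=GROR
After move 6 (F'): F=GRBB U=WROY R=GWYB D=RRYO L=GYOW
After move 7 (U'): U=RYWO F=GYBB R=GRYB B=GWWB L=GOOW
Query: D face = RRYO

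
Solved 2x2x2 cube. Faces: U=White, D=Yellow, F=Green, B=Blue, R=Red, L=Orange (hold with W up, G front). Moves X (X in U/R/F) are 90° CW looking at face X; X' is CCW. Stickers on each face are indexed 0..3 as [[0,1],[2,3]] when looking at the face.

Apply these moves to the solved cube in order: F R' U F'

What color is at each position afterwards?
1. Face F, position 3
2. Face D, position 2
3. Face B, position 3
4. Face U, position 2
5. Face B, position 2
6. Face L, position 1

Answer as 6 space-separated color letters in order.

After move 1 (F): F=GGGG U=WWOO R=WRWR D=RRYY L=OYOY
After move 2 (R'): R=RRWW U=WBOB F=GWGO D=RGYG B=YBRB
After move 3 (U): U=OWBB F=RRGO R=YBWW B=OYRB L=GWOY
After move 4 (F'): F=RORG U=OWYW R=GBRW D=WYYG L=GBOB
Query 1: F[3] = G
Query 2: D[2] = Y
Query 3: B[3] = B
Query 4: U[2] = Y
Query 5: B[2] = R
Query 6: L[1] = B

Answer: G Y B Y R B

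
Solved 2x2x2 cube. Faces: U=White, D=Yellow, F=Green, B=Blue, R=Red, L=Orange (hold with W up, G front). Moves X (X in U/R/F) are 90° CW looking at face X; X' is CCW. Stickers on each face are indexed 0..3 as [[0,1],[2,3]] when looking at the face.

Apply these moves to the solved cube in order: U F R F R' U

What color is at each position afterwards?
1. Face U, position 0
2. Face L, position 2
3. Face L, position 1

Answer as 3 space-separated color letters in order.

After move 1 (U): U=WWWW F=RRGG R=BBRR B=OOBB L=GGOO
After move 2 (F): F=GRGR U=WWOG R=WBWR D=RBYY L=GYOY
After move 3 (R): R=WWRB U=WROR F=GBGY D=RBYO B=GOWB
After move 4 (F): F=GGYB U=WRYY R=OWRB D=RWYO L=GROB
After move 5 (R'): R=WBOR U=WWYG F=GRYY D=RGYB B=OOWB
After move 6 (U): U=YWGW F=WBYY R=OOOR B=GRWB L=GROB
Query 1: U[0] = Y
Query 2: L[2] = O
Query 3: L[1] = R

Answer: Y O R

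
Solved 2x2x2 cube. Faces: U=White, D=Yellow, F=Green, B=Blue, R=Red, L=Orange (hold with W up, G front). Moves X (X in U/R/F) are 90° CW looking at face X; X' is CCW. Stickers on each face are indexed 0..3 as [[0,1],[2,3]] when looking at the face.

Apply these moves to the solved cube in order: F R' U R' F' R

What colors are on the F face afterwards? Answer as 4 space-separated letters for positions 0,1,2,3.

Answer: W Y R O

Derivation:
After move 1 (F): F=GGGG U=WWOO R=WRWR D=RRYY L=OYOY
After move 2 (R'): R=RRWW U=WBOB F=GWGO D=RGYG B=YBRB
After move 3 (U): U=OWBB F=RRGO R=YBWW B=OYRB L=GWOY
After move 4 (R'): R=BWYW U=ORBO F=RWGB D=RRYO B=GYGB
After move 5 (F'): F=WBRG U=ORBY R=RWRW D=WYYO L=GOOB
After move 6 (R): R=RRWW U=OBBG F=WYRO D=WGYG B=YYRB
Query: F face = WYRO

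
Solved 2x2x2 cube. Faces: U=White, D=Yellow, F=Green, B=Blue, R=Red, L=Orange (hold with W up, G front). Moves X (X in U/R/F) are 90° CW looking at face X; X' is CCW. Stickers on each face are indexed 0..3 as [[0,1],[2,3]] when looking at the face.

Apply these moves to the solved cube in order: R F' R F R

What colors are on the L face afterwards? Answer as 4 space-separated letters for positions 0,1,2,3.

Answer: O O O W

Derivation:
After move 1 (R): R=RRRR U=WGWG F=GYGY D=YBYB B=WBWB
After move 2 (F'): F=YYGG U=WGRR R=BRYR D=OOYB L=OGOW
After move 3 (R): R=YBRR U=WYRG F=YOGB D=OWYW B=RBGB
After move 4 (F): F=GYBO U=WYWG R=RBGR D=RYYW L=OOOW
After move 5 (R): R=GRRB U=WYWO F=GYBW D=RGYR B=GBYB
Query: L face = OOOW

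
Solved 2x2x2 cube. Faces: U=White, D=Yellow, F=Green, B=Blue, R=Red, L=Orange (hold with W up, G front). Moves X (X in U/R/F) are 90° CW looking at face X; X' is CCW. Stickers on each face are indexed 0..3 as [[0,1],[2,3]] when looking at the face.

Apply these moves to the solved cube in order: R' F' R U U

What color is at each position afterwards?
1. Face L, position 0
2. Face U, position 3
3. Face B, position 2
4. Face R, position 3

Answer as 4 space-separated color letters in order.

Answer: Y W B R

Derivation:
After move 1 (R'): R=RRRR U=WBWB F=GWGW D=YGYG B=YBYB
After move 2 (F'): F=WWGG U=WBRR R=GRYR D=OOYG L=OBOW
After move 3 (R): R=YGRR U=WWRG F=WOGG D=OYYY B=RBBB
After move 4 (U): U=RWGW F=YGGG R=RBRR B=OBBB L=WOOW
After move 5 (U): U=GRWW F=RBGG R=OBRR B=WOBB L=YGOW
Query 1: L[0] = Y
Query 2: U[3] = W
Query 3: B[2] = B
Query 4: R[3] = R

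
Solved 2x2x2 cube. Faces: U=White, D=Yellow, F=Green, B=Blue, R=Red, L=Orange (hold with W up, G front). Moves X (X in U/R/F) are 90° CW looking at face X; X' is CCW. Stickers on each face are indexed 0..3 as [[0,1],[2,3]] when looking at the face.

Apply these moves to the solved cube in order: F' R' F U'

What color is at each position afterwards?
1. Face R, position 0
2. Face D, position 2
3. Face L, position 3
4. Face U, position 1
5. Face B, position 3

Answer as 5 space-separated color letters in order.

Answer: G Y G W B

Derivation:
After move 1 (F'): F=GGGG U=WWRR R=YRYR D=OOYY L=OWOW
After move 2 (R'): R=RRYY U=WBRB F=GWGR D=OGYG B=YBOB
After move 3 (F): F=GGRW U=WBWW R=RRBY D=YRYG L=OOOG
After move 4 (U'): U=BWWW F=OORW R=GGBY B=RROB L=YBOG
Query 1: R[0] = G
Query 2: D[2] = Y
Query 3: L[3] = G
Query 4: U[1] = W
Query 5: B[3] = B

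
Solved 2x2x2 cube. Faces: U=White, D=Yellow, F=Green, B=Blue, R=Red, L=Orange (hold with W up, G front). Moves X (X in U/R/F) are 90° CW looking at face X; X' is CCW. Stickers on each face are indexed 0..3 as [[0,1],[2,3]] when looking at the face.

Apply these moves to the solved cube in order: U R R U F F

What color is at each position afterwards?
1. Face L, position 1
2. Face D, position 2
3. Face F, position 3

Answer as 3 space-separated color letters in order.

After move 1 (U): U=WWWW F=RRGG R=BBRR B=OOBB L=GGOO
After move 2 (R): R=RBRB U=WRWG F=RYGY D=YBYO B=WOWB
After move 3 (R): R=RRBB U=WYWY F=RBGO D=YWYW B=GORB
After move 4 (U): U=WWYY F=RRGO R=GOBB B=GGRB L=RBOO
After move 5 (F): F=GROR U=WWOB R=YOYB D=BGYW L=RYOW
After move 6 (F): F=OGRR U=WWWY R=OOBB D=YYYW L=RBOG
Query 1: L[1] = B
Query 2: D[2] = Y
Query 3: F[3] = R

Answer: B Y R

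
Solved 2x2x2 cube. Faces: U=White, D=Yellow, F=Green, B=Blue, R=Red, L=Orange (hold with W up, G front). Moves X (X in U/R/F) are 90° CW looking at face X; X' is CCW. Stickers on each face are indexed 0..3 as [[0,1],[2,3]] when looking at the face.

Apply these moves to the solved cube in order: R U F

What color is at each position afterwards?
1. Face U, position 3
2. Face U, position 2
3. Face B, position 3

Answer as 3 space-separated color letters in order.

After move 1 (R): R=RRRR U=WGWG F=GYGY D=YBYB B=WBWB
After move 2 (U): U=WWGG F=RRGY R=WBRR B=OOWB L=GYOO
After move 3 (F): F=GRYR U=WWOY R=GBGR D=RWYB L=GYOB
Query 1: U[3] = Y
Query 2: U[2] = O
Query 3: B[3] = B

Answer: Y O B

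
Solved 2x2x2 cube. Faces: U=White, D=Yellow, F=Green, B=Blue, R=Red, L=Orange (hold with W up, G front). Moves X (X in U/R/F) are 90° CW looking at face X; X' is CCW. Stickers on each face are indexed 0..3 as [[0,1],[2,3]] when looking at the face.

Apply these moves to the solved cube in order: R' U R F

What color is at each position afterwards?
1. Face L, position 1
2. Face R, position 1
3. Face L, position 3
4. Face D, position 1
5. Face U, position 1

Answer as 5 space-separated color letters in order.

After move 1 (R'): R=RRRR U=WBWB F=GWGW D=YGYG B=YBYB
After move 2 (U): U=WWBB F=RRGW R=YBRR B=OOYB L=GWOO
After move 3 (R): R=RYRB U=WRBW F=RGGG D=YYYO B=BOWB
After move 4 (F): F=GRGG U=WROW R=BYWB D=RRYO L=GYOY
Query 1: L[1] = Y
Query 2: R[1] = Y
Query 3: L[3] = Y
Query 4: D[1] = R
Query 5: U[1] = R

Answer: Y Y Y R R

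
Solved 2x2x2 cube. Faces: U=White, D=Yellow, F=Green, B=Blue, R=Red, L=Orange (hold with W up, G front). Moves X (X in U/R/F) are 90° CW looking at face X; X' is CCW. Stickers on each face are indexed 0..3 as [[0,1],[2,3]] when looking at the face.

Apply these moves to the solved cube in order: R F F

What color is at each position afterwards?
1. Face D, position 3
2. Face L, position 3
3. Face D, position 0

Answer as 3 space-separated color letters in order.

Answer: B R G

Derivation:
After move 1 (R): R=RRRR U=WGWG F=GYGY D=YBYB B=WBWB
After move 2 (F): F=GGYY U=WGOO R=WRGR D=RRYB L=OYOB
After move 3 (F): F=YGYG U=WGBY R=OROR D=GWYB L=OROR
Query 1: D[3] = B
Query 2: L[3] = R
Query 3: D[0] = G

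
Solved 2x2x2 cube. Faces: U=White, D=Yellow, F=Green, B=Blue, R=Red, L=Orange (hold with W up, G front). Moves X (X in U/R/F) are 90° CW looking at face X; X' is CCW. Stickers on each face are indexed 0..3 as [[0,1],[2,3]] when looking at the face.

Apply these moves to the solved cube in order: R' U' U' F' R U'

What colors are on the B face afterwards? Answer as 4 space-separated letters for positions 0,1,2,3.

After move 1 (R'): R=RRRR U=WBWB F=GWGW D=YGYG B=YBYB
After move 2 (U'): U=BBWW F=OOGW R=GWRR B=RRYB L=YBOO
After move 3 (U'): U=BWBW F=YBGW R=OORR B=GWYB L=RROO
After move 4 (F'): F=BWYG U=BWOR R=GOYR D=ROYG L=RWOB
After move 5 (R): R=YGRO U=BWOG F=BOYG D=RYYG B=RWWB
After move 6 (U'): U=WGBO F=RWYG R=BORO B=YGWB L=RWOB
Query: B face = YGWB

Answer: Y G W B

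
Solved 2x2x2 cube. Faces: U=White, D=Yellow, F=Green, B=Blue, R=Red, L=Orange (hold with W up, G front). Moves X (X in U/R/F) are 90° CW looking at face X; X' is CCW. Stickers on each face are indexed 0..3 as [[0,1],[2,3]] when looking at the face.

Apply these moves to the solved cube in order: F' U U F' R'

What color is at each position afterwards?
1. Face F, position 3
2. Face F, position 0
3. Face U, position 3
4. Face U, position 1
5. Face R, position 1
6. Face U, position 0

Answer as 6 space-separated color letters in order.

Answer: Y B G B R R

Derivation:
After move 1 (F'): F=GGGG U=WWRR R=YRYR D=OOYY L=OWOW
After move 2 (U): U=RWRW F=YRGG R=BBYR B=OWBB L=GGOW
After move 3 (U): U=RRWW F=BBGG R=OWYR B=GGBB L=YROW
After move 4 (F'): F=BGBG U=RROY R=OWOR D=RWYY L=YWOW
After move 5 (R'): R=WROO U=RBOG F=BRBY D=RGYG B=YGWB
Query 1: F[3] = Y
Query 2: F[0] = B
Query 3: U[3] = G
Query 4: U[1] = B
Query 5: R[1] = R
Query 6: U[0] = R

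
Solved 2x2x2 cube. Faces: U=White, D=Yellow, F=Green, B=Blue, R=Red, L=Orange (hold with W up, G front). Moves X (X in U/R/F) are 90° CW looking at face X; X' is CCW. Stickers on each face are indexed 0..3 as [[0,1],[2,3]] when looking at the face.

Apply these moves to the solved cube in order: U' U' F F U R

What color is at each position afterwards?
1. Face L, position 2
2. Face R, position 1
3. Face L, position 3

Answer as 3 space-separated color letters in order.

After move 1 (U'): U=WWWW F=OOGG R=GGRR B=RRBB L=BBOO
After move 2 (U'): U=WWWW F=BBGG R=OORR B=GGBB L=RROO
After move 3 (F): F=GBGB U=WWOR R=WOWR D=ROYY L=RYOY
After move 4 (F): F=GGBB U=WWYY R=OORR D=WWYY L=RROO
After move 5 (U): U=YWYW F=OOBB R=GGRR B=RRBB L=GGOO
After move 6 (R): R=RGRG U=YOYB F=OWBY D=WBYR B=WRWB
Query 1: L[2] = O
Query 2: R[1] = G
Query 3: L[3] = O

Answer: O G O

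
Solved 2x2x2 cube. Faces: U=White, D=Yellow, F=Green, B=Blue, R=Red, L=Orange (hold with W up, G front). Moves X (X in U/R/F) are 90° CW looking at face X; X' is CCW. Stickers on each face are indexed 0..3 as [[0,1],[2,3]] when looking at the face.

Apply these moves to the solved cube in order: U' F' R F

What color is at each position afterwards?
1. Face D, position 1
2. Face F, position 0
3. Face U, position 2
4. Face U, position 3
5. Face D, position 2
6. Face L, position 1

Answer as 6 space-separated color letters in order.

After move 1 (U'): U=WWWW F=OOGG R=GGRR B=RRBB L=BBOO
After move 2 (F'): F=OGOG U=WWGR R=YGYR D=BOYY L=BWOW
After move 3 (R): R=YYRG U=WGGG F=OOOY D=BBYR B=RRWB
After move 4 (F): F=OOYO U=WGWW R=GYGG D=RYYR L=BBOB
Query 1: D[1] = Y
Query 2: F[0] = O
Query 3: U[2] = W
Query 4: U[3] = W
Query 5: D[2] = Y
Query 6: L[1] = B

Answer: Y O W W Y B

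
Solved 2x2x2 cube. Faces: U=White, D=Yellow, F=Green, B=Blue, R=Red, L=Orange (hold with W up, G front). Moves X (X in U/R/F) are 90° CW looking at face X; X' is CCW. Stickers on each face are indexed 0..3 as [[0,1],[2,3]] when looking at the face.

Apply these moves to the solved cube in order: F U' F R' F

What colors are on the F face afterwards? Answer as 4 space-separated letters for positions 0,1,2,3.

After move 1 (F): F=GGGG U=WWOO R=WRWR D=RRYY L=OYOY
After move 2 (U'): U=WOWO F=OYGG R=GGWR B=WRBB L=BBOY
After move 3 (F): F=GOGY U=WOYB R=WGOR D=WGYY L=BROR
After move 4 (R'): R=GRWO U=WBYW F=GOGB D=WOYY B=YRGB
After move 5 (F): F=GGBO U=WBRR R=YRWO D=WGYY L=BWOO
Query: F face = GGBO

Answer: G G B O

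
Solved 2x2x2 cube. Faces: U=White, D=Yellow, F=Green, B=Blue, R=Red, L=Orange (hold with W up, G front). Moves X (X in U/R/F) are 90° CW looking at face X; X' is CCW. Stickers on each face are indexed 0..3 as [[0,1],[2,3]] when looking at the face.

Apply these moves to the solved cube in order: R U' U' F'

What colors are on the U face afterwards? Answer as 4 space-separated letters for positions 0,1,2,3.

After move 1 (R): R=RRRR U=WGWG F=GYGY D=YBYB B=WBWB
After move 2 (U'): U=GGWW F=OOGY R=GYRR B=RRWB L=WBOO
After move 3 (U'): U=GWGW F=WBGY R=OORR B=GYWB L=RROO
After move 4 (F'): F=BYWG U=GWOR R=BOYR D=ROYB L=RWOG
Query: U face = GWOR

Answer: G W O R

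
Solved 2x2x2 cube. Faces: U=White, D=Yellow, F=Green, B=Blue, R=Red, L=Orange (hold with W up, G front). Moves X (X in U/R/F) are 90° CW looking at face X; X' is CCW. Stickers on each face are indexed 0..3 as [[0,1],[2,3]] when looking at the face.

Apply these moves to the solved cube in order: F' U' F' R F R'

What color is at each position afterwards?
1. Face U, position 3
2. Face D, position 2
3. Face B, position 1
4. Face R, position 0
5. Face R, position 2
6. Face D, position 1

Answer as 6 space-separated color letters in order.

Answer: Y Y R O G W

Derivation:
After move 1 (F'): F=GGGG U=WWRR R=YRYR D=OOYY L=OWOW
After move 2 (U'): U=WRWR F=OWGG R=GGYR B=YRBB L=BBOW
After move 3 (F'): F=WGOG U=WRGY R=OGOR D=BWYY L=BROW
After move 4 (R): R=OORG U=WGGG F=WWOY D=BBYY B=YRRB
After move 5 (F): F=OWYW U=WGWR R=GOGG D=ROYY L=BBOB
After move 6 (R'): R=OGGG U=WRWY F=OGYR D=RWYW B=YROB
Query 1: U[3] = Y
Query 2: D[2] = Y
Query 3: B[1] = R
Query 4: R[0] = O
Query 5: R[2] = G
Query 6: D[1] = W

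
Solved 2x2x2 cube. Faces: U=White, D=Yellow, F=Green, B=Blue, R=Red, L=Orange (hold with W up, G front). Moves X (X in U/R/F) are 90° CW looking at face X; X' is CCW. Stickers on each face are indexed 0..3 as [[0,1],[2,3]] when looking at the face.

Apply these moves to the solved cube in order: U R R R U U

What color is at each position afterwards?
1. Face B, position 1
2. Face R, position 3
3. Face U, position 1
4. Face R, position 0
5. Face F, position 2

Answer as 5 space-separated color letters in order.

After move 1 (U): U=WWWW F=RRGG R=BBRR B=OOBB L=GGOO
After move 2 (R): R=RBRB U=WRWG F=RYGY D=YBYO B=WOWB
After move 3 (R): R=RRBB U=WYWY F=RBGO D=YWYW B=GORB
After move 4 (R): R=BRBR U=WBWO F=RWGW D=YRYG B=YOYB
After move 5 (U): U=WWOB F=BRGW R=YOBR B=GGYB L=RWOO
After move 6 (U): U=OWBW F=YOGW R=GGBR B=RWYB L=BROO
Query 1: B[1] = W
Query 2: R[3] = R
Query 3: U[1] = W
Query 4: R[0] = G
Query 5: F[2] = G

Answer: W R W G G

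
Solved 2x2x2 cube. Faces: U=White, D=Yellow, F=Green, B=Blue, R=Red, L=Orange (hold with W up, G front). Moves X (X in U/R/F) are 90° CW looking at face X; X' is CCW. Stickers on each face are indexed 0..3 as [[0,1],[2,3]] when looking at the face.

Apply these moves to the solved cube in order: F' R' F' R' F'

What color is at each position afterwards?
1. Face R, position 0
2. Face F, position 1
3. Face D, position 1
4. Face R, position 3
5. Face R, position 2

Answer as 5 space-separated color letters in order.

Answer: R Y R O W

Derivation:
After move 1 (F'): F=GGGG U=WWRR R=YRYR D=OOYY L=OWOW
After move 2 (R'): R=RRYY U=WBRB F=GWGR D=OGYG B=YBOB
After move 3 (F'): F=WRGG U=WBRY R=GROY D=WWYG L=OBOR
After move 4 (R'): R=RYGO U=WORY F=WBGY D=WRYG B=GBWB
After move 5 (F'): F=BYWG U=WORG R=RYWO D=BRYG L=OYOR
Query 1: R[0] = R
Query 2: F[1] = Y
Query 3: D[1] = R
Query 4: R[3] = O
Query 5: R[2] = W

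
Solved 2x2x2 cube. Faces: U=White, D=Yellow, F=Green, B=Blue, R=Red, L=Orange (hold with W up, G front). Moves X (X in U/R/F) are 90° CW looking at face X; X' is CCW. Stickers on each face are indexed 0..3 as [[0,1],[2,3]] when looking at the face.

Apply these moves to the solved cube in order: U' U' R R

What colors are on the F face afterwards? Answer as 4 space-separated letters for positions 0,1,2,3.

After move 1 (U'): U=WWWW F=OOGG R=GGRR B=RRBB L=BBOO
After move 2 (U'): U=WWWW F=BBGG R=OORR B=GGBB L=RROO
After move 3 (R): R=RORO U=WBWG F=BYGY D=YBYG B=WGWB
After move 4 (R): R=RROO U=WYWY F=BBGG D=YWYW B=GGBB
Query: F face = BBGG

Answer: B B G G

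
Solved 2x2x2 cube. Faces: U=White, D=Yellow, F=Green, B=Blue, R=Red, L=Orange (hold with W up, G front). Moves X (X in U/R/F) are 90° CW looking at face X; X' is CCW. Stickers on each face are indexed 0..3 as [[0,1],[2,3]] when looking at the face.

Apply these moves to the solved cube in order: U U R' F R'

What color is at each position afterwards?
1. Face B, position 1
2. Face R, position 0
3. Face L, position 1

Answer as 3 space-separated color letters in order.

After move 1 (U): U=WWWW F=RRGG R=BBRR B=OOBB L=GGOO
After move 2 (U): U=WWWW F=BBGG R=OORR B=GGBB L=RROO
After move 3 (R'): R=OROR U=WBWG F=BWGW D=YBYG B=YGYB
After move 4 (F): F=GBWW U=WBOR R=WRGR D=OOYG L=RYOB
After move 5 (R'): R=RRWG U=WYOY F=GBWR D=OBYW B=GGOB
Query 1: B[1] = G
Query 2: R[0] = R
Query 3: L[1] = Y

Answer: G R Y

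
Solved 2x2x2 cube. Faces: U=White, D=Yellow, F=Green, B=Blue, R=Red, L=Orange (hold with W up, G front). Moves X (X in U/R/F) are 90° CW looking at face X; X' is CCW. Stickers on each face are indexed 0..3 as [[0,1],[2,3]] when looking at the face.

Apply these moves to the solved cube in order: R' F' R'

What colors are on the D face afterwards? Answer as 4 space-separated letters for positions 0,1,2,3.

Answer: O W Y G

Derivation:
After move 1 (R'): R=RRRR U=WBWB F=GWGW D=YGYG B=YBYB
After move 2 (F'): F=WWGG U=WBRR R=GRYR D=OOYG L=OBOW
After move 3 (R'): R=RRGY U=WYRY F=WBGR D=OWYG B=GBOB
Query: D face = OWYG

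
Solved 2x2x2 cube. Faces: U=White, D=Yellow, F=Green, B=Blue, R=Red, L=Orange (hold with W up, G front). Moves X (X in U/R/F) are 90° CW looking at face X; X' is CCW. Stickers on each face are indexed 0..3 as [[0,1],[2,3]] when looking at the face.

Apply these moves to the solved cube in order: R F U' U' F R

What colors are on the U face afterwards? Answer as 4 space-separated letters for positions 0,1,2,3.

After move 1 (R): R=RRRR U=WGWG F=GYGY D=YBYB B=WBWB
After move 2 (F): F=GGYY U=WGOO R=WRGR D=RRYB L=OYOB
After move 3 (U'): U=GOWO F=OYYY R=GGGR B=WRWB L=WBOB
After move 4 (U'): U=OOGW F=WBYY R=OYGR B=GGWB L=WROB
After move 5 (F): F=YWYB U=OOBR R=GYWR D=GOYB L=WROR
After move 6 (R): R=WGRY U=OWBB F=YOYB D=GWYG B=RGOB
Query: U face = OWBB

Answer: O W B B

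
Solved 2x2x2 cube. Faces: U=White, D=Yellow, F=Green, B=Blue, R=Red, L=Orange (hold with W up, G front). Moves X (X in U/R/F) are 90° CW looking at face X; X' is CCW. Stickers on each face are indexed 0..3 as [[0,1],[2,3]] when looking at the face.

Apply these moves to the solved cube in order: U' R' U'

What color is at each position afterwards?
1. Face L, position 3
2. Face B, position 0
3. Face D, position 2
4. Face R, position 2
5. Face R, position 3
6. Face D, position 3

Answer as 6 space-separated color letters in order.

Answer: O G Y G R G

Derivation:
After move 1 (U'): U=WWWW F=OOGG R=GGRR B=RRBB L=BBOO
After move 2 (R'): R=GRGR U=WBWR F=OWGW D=YOYG B=YRYB
After move 3 (U'): U=BRWW F=BBGW R=OWGR B=GRYB L=YROO
Query 1: L[3] = O
Query 2: B[0] = G
Query 3: D[2] = Y
Query 4: R[2] = G
Query 5: R[3] = R
Query 6: D[3] = G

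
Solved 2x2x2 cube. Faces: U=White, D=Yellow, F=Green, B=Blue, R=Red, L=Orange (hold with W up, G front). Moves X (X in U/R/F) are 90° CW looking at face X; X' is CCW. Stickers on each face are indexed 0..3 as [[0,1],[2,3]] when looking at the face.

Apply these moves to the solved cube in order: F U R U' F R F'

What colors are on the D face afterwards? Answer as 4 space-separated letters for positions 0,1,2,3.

Answer: R B Y W

Derivation:
After move 1 (F): F=GGGG U=WWOO R=WRWR D=RRYY L=OYOY
After move 2 (U): U=OWOW F=WRGG R=BBWR B=OYBB L=GGOY
After move 3 (R): R=WBRB U=OROG F=WRGY D=RBYO B=WYWB
After move 4 (U'): U=RGOO F=GGGY R=WRRB B=WBWB L=WYOY
After move 5 (F): F=GGYG U=RGYY R=OROB D=RWYO L=WROB
After move 6 (R): R=OOBR U=RGYG F=GWYO D=RWYW B=YBGB
After move 7 (F'): F=WOGY U=RGOB R=WORR D=RBYW L=WGOY
Query: D face = RBYW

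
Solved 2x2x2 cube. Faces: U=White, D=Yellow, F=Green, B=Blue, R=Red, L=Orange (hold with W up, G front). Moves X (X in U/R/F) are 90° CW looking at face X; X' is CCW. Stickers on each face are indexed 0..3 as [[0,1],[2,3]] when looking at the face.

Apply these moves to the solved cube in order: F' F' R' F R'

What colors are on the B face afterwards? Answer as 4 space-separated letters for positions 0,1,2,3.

Answer: G B R B

Derivation:
After move 1 (F'): F=GGGG U=WWRR R=YRYR D=OOYY L=OWOW
After move 2 (F'): F=GGGG U=WWYY R=OROR D=WWYY L=OROR
After move 3 (R'): R=RROO U=WBYB F=GWGY D=WGYG B=YBWB
After move 4 (F): F=GGYW U=WBRR R=YRBO D=ORYG L=OWOG
After move 5 (R'): R=ROYB U=WWRY F=GBYR D=OGYW B=GBRB
Query: B face = GBRB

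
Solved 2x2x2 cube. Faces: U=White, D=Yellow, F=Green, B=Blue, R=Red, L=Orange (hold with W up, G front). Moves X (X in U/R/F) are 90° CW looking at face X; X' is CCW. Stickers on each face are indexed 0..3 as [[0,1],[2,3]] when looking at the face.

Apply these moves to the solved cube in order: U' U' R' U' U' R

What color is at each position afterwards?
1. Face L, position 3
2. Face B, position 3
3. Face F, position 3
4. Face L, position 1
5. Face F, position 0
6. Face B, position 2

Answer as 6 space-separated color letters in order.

After move 1 (U'): U=WWWW F=OOGG R=GGRR B=RRBB L=BBOO
After move 2 (U'): U=WWWW F=BBGG R=OORR B=GGBB L=RROO
After move 3 (R'): R=OROR U=WBWG F=BWGW D=YBYG B=YGYB
After move 4 (U'): U=BGWW F=RRGW R=BWOR B=ORYB L=YGOO
After move 5 (U'): U=GWBW F=YGGW R=RROR B=BWYB L=OROO
After move 6 (R): R=ORRR U=GGBW F=YBGG D=YYYB B=WWWB
Query 1: L[3] = O
Query 2: B[3] = B
Query 3: F[3] = G
Query 4: L[1] = R
Query 5: F[0] = Y
Query 6: B[2] = W

Answer: O B G R Y W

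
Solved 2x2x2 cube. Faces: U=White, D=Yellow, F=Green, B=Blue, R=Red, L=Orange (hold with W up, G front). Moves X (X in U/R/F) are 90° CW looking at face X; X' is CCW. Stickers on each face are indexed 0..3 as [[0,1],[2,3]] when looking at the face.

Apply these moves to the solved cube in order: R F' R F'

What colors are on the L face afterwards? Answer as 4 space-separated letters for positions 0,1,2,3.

After move 1 (R): R=RRRR U=WGWG F=GYGY D=YBYB B=WBWB
After move 2 (F'): F=YYGG U=WGRR R=BRYR D=OOYB L=OGOW
After move 3 (R): R=YBRR U=WYRG F=YOGB D=OWYW B=RBGB
After move 4 (F'): F=OBYG U=WYYR R=WBOR D=GWYW L=OGOR
Query: L face = OGOR

Answer: O G O R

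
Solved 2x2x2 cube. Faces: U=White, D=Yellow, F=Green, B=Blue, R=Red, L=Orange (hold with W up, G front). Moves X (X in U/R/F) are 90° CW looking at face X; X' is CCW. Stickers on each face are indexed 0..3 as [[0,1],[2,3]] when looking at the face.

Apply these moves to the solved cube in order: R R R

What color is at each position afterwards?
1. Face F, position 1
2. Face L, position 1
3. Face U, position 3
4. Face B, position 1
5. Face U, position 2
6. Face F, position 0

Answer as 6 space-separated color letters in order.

Answer: W O B B W G

Derivation:
After move 1 (R): R=RRRR U=WGWG F=GYGY D=YBYB B=WBWB
After move 2 (R): R=RRRR U=WYWY F=GBGB D=YWYW B=GBGB
After move 3 (R): R=RRRR U=WBWB F=GWGW D=YGYG B=YBYB
Query 1: F[1] = W
Query 2: L[1] = O
Query 3: U[3] = B
Query 4: B[1] = B
Query 5: U[2] = W
Query 6: F[0] = G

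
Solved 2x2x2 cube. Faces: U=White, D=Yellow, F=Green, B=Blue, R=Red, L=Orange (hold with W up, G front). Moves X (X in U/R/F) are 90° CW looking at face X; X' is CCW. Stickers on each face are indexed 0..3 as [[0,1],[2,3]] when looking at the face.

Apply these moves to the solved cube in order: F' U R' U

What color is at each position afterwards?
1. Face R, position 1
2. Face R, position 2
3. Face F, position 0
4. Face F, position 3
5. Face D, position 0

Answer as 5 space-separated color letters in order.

After move 1 (F'): F=GGGG U=WWRR R=YRYR D=OOYY L=OWOW
After move 2 (U): U=RWRW F=YRGG R=BBYR B=OWBB L=GGOW
After move 3 (R'): R=BRBY U=RBRO F=YWGW D=ORYG B=YWOB
After move 4 (U): U=RROB F=BRGW R=YWBY B=GGOB L=YWOW
Query 1: R[1] = W
Query 2: R[2] = B
Query 3: F[0] = B
Query 4: F[3] = W
Query 5: D[0] = O

Answer: W B B W O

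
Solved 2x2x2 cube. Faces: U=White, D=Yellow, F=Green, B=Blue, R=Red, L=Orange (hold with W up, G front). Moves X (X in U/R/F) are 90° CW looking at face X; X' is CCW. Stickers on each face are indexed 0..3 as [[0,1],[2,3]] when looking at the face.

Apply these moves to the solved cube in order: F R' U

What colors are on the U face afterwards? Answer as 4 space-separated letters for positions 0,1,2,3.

Answer: O W B B

Derivation:
After move 1 (F): F=GGGG U=WWOO R=WRWR D=RRYY L=OYOY
After move 2 (R'): R=RRWW U=WBOB F=GWGO D=RGYG B=YBRB
After move 3 (U): U=OWBB F=RRGO R=YBWW B=OYRB L=GWOY
Query: U face = OWBB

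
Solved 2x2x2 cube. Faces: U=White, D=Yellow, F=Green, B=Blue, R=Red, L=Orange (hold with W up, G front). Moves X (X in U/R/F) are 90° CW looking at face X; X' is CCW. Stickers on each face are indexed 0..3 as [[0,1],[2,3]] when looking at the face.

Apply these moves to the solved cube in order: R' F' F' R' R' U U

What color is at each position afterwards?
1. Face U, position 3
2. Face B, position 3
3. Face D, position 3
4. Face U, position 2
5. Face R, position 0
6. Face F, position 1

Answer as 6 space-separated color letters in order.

Answer: W B Y W O B

Derivation:
After move 1 (R'): R=RRRR U=WBWB F=GWGW D=YGYG B=YBYB
After move 2 (F'): F=WWGG U=WBRR R=GRYR D=OOYG L=OBOW
After move 3 (F'): F=WGWG U=WBGY R=OROR D=BWYG L=OROR
After move 4 (R'): R=RROO U=WYGY F=WBWY D=BGYG B=GBWB
After move 5 (R'): R=RORO U=WWGG F=WYWY D=BBYY B=GBGB
After move 6 (U): U=GWGW F=ROWY R=GBRO B=ORGB L=WYOR
After move 7 (U): U=GGWW F=GBWY R=ORRO B=WYGB L=ROOR
Query 1: U[3] = W
Query 2: B[3] = B
Query 3: D[3] = Y
Query 4: U[2] = W
Query 5: R[0] = O
Query 6: F[1] = B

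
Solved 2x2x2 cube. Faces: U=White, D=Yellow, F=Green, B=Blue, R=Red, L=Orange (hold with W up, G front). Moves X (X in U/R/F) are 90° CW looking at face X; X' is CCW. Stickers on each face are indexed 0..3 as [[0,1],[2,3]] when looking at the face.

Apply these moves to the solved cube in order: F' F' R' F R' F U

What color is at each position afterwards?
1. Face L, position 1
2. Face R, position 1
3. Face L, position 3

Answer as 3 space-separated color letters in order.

Answer: G B G

Derivation:
After move 1 (F'): F=GGGG U=WWRR R=YRYR D=OOYY L=OWOW
After move 2 (F'): F=GGGG U=WWYY R=OROR D=WWYY L=OROR
After move 3 (R'): R=RROO U=WBYB F=GWGY D=WGYG B=YBWB
After move 4 (F): F=GGYW U=WBRR R=YRBO D=ORYG L=OWOG
After move 5 (R'): R=ROYB U=WWRY F=GBYR D=OGYW B=GBRB
After move 6 (F): F=YGRB U=WWGW R=ROYB D=YRYW L=OOOG
After move 7 (U): U=GWWW F=RORB R=GBYB B=OORB L=YGOG
Query 1: L[1] = G
Query 2: R[1] = B
Query 3: L[3] = G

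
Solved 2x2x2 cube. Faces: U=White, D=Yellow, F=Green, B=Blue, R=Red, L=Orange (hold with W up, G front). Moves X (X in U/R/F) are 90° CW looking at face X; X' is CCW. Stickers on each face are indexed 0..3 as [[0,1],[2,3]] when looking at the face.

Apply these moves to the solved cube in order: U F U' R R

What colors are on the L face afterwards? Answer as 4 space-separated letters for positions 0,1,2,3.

After move 1 (U): U=WWWW F=RRGG R=BBRR B=OOBB L=GGOO
After move 2 (F): F=GRGR U=WWOG R=WBWR D=RBYY L=GYOY
After move 3 (U'): U=WGWO F=GYGR R=GRWR B=WBBB L=OOOY
After move 4 (R): R=WGRR U=WYWR F=GBGY D=RBYW B=OBGB
After move 5 (R): R=RWRG U=WBWY F=GBGW D=RGYO B=RBYB
Query: L face = OOOY

Answer: O O O Y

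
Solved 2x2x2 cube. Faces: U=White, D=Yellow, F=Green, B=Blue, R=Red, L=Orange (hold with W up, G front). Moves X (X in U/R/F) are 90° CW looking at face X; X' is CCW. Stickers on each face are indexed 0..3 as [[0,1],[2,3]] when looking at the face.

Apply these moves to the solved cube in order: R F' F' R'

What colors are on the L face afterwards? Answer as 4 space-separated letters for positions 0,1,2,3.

After move 1 (R): R=RRRR U=WGWG F=GYGY D=YBYB B=WBWB
After move 2 (F'): F=YYGG U=WGRR R=BRYR D=OOYB L=OGOW
After move 3 (F'): F=YGYG U=WGBY R=OROR D=GWYB L=OROR
After move 4 (R'): R=RROO U=WWBW F=YGYY D=GGYG B=BBWB
Query: L face = OROR

Answer: O R O R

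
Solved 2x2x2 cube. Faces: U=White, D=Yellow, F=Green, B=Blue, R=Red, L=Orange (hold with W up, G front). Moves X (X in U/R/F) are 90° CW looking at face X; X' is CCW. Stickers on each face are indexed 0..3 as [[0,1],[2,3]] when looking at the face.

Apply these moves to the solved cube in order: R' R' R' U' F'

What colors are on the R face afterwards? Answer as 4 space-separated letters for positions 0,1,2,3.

Answer: B Y Y R

Derivation:
After move 1 (R'): R=RRRR U=WBWB F=GWGW D=YGYG B=YBYB
After move 2 (R'): R=RRRR U=WYWY F=GBGB D=YWYW B=GBGB
After move 3 (R'): R=RRRR U=WGWG F=GYGY D=YBYB B=WBWB
After move 4 (U'): U=GGWW F=OOGY R=GYRR B=RRWB L=WBOO
After move 5 (F'): F=OYOG U=GGGR R=BYYR D=BOYB L=WWOW
Query: R face = BYYR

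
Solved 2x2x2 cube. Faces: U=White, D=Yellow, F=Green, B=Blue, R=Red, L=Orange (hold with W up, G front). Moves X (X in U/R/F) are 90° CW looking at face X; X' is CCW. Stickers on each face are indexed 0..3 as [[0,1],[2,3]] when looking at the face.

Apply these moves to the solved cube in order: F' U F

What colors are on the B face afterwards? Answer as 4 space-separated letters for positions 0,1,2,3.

After move 1 (F'): F=GGGG U=WWRR R=YRYR D=OOYY L=OWOW
After move 2 (U): U=RWRW F=YRGG R=BBYR B=OWBB L=GGOW
After move 3 (F): F=GYGR U=RWWG R=RBWR D=YBYY L=GOOO
Query: B face = OWBB

Answer: O W B B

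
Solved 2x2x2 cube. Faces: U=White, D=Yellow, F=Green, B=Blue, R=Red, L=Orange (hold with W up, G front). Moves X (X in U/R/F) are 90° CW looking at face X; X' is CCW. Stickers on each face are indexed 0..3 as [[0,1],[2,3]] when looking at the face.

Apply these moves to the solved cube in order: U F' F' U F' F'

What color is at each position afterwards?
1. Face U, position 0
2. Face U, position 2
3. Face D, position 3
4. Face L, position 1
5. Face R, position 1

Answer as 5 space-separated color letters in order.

Answer: Y W Y G O

Derivation:
After move 1 (U): U=WWWW F=RRGG R=BBRR B=OOBB L=GGOO
After move 2 (F'): F=RGRG U=WWBR R=YBYR D=GOYY L=GWOW
After move 3 (F'): F=GGRR U=WWYY R=OBGR D=WWYY L=GROB
After move 4 (U): U=YWYW F=OBRR R=OOGR B=GRBB L=GGOB
After move 5 (F'): F=BROR U=YWOG R=WOWR D=GBYY L=GWOY
After move 6 (F'): F=RRBO U=YWWW R=BOGR D=WYYY L=GGOO
Query 1: U[0] = Y
Query 2: U[2] = W
Query 3: D[3] = Y
Query 4: L[1] = G
Query 5: R[1] = O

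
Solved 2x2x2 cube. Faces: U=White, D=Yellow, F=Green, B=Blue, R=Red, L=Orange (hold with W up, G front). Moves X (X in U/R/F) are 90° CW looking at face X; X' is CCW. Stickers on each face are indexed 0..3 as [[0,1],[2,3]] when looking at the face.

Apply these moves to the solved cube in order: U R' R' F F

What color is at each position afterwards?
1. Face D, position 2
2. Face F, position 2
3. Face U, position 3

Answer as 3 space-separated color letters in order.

Answer: Y B Y

Derivation:
After move 1 (U): U=WWWW F=RRGG R=BBRR B=OOBB L=GGOO
After move 2 (R'): R=BRBR U=WBWO F=RWGW D=YRYG B=YOYB
After move 3 (R'): R=RRBB U=WYWY F=RBGO D=YWYW B=GORB
After move 4 (F): F=GROB U=WYOG R=WRYB D=BRYW L=GYOW
After move 5 (F): F=OGBR U=WYWY R=ORGB D=YWYW L=GBOR
Query 1: D[2] = Y
Query 2: F[2] = B
Query 3: U[3] = Y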